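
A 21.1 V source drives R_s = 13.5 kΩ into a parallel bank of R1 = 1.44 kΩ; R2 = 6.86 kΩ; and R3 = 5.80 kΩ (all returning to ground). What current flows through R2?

I ≈ 0.210 mA

Equivalent of the parallel group: R_p = 0.9875 kΩ.
V_A by voltage divider: V_A = 21.1 × 0.9875/(13.5 + 0.9875) = 1.438 V.
I(R2) = V_A / R2 = 1.438/6.86 = 0.2097 mA.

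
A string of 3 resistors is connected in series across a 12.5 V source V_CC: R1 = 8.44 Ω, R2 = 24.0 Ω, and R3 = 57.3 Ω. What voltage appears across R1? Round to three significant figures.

Total series resistance ΣR = 8.44 + 24.0 + 57.3 = 89.74 Ω.
V = V_CC · R/ΣR = 12.5 × 0.09405 = 1.176 V.

V ≈ 1.18 V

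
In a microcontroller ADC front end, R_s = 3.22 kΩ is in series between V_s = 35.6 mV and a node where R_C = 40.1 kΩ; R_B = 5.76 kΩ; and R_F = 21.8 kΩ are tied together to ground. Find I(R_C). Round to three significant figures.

Parallel bank: R_p = 1/(1/40.1 + 1/5.76 + 1/21.8) = 4.091 kΩ.
V_A by voltage divider: V_A = 35.6 × 4.091/(3.22 + 4.091) = 19.92 mV.
Branch current I = V_A/R_C = 19.92/40.1 = 0.4968 µA.
(Equivalently: I_total = 4.869 µA, then current-divider fraction G_k/ΣG = 0.1020.)

I ≈ 0.497 µA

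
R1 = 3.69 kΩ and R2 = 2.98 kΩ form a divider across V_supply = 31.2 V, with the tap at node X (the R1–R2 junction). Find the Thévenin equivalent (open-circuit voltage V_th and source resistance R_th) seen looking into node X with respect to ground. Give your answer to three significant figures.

V_th ≈ 13.9 V, R_th ≈ 1.65 kΩ

V_th is the unloaded tap voltage: V_supply · R2/(R1+R2) = 31.2 × 0.4468 = 13.94 V.
Looking into X with the source shorted: R_th = R1·R2/(R1+R2) = 3.690 × 2.98/6.670 = 1.649 kΩ.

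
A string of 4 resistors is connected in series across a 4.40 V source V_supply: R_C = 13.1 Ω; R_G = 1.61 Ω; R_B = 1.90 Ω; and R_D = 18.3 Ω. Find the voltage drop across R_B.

V ≈ 0.239 V

Total series resistance ΣR = 13.1 + 1.61 + 1.90 + 18.3 = 34.91 Ω.
Voltage divider: V = V_supply · (1.900 / 34.91) = 4.40 × 0.05443 = 0.2395 V.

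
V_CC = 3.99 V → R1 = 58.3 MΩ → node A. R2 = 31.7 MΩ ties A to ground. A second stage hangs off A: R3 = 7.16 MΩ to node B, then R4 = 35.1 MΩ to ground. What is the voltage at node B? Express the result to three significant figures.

The second stage (R3 + R4 = 42.26 MΩ) loads node A in parallel with R2.
Effective lower resistance at A: R2 ‖ 42.26 = 18.11 MΩ.
So V_A = 3.99 × 0.2370 = 0.9458 V.
Stage 2 is unloaded, so V_B = V_A · R4/(R3+R4) = 0.9458 × 35.1/42.26 = 0.7856 V.

V_B ≈ 0.786 V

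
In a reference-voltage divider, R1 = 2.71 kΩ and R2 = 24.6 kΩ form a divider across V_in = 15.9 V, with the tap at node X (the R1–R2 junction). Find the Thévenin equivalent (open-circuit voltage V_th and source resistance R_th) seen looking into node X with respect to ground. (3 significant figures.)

Open-circuit (no load on X): V_th = V_in · R2/(R1 + R2) = 15.9 × 24.6/(2.710 + 24.6) = 14.32 V.
Zeroing V_in shorts the top of R1 to ground, so R_th = R1 ‖ R2 = 2.441 kΩ.

V_th ≈ 14.3 V, R_th ≈ 2.44 kΩ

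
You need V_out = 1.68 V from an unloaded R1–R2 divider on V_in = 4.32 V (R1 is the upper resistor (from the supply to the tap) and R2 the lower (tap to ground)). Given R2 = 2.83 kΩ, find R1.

R1 ≈ 4.45 kΩ

The divider ratio is R2/(R1+R2) = 1.68/4.32 = 0.3889.
Rearranging, R1 = R2·(1−k)/k = 2.83 × 1.571 = 4.447 kΩ.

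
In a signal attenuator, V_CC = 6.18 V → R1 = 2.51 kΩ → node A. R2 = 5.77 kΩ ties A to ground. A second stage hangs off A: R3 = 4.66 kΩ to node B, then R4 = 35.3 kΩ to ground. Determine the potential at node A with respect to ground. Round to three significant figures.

V_A ≈ 4.13 V

Looking into the second stage from A: R3 + R4 = 39.96 kΩ appears in parallel with R2.
R2 ‖ (R3+R4) = 5.042 kΩ.
So V_A = 6.18 × 0.6676 = 4.126 V.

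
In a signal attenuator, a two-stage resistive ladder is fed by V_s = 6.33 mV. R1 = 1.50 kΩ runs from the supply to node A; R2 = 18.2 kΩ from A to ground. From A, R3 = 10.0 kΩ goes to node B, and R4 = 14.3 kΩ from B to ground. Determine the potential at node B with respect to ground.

V_B ≈ 3.26 mV

Looking into the second stage from A: R3 + R4 = 24.30 kΩ appears in parallel with R2.
Effective lower resistance at A: R2 ‖ 24.30 = 10.41 kΩ.
V_A = 6.33 × 10.41/(1.50 + 10.41) = 5.533 mV.
Then the unloaded second divider: V_B = V_A × R4/(R3+R4) = 5.533 × 0.5885 = 3.256 mV.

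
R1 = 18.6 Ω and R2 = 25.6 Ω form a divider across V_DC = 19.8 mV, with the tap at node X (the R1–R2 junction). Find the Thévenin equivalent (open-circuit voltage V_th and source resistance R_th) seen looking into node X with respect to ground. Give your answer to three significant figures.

V_th ≈ 11.5 mV, R_th ≈ 10.8 Ω

With X open, the divider is unloaded: V_th = 19.8 × 25.6/44.20 = 11.47 mV.
Zeroing V_DC shorts the top of R1 to ground, so R_th = R1 ‖ R2 = 10.77 Ω.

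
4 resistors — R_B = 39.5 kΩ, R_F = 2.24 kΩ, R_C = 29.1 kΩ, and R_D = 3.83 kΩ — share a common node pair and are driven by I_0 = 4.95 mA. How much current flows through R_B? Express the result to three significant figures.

I ≈ 0.163 mA

Conductances: ΣG = 1/39.5 + 1/2.24 + 1/29.1 + 1/3.83 = 0.7672 (1/kΩ).
R_B takes the fraction G_k/ΣG = 0.02532/0.7672 = 0.03300, so I = 4.95 × 0.03300 = 0.1633 mA.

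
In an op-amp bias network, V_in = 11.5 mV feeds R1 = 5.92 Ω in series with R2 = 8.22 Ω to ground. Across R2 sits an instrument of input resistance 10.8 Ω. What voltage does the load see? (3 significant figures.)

V_out ≈ 5.07 mV

The load sits in parallel with R2, giving an effective lower resistance R2' = R2·R_L/(R2+R_L) = 4.668 Ω.
Now apply the divider: V_out = 11.5 × 0.4409 = 5.070 mV.
(Unloaded it would be 6.69 mV; the load pulls it down.)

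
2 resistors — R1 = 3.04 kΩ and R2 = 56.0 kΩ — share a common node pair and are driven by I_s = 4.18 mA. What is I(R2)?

Two-branch current divider: I_k = I_s · R_other/(R_1 + R_2).
So I = 4.18 × 3.04/59.04 = 0.2152 mA.

I ≈ 0.215 mA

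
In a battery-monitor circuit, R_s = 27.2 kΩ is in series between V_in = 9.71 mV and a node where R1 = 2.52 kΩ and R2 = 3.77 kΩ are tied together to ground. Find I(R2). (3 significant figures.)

Equivalent of the parallel group: R_p = 1.510 kΩ.
Node voltage V_A = V_in · R_p/(R_s + R_p) = 9.71 × 0.05261 = 0.5108 mV.
I(R2) = V_A / R2 = 0.5108/3.77 = 0.1355 µA.

I ≈ 0.135 µA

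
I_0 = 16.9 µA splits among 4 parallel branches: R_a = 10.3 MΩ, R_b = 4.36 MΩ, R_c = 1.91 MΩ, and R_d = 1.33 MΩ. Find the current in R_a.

I ≈ 1.02 µA

Total conductance ΣG = 1/10.3 + 1/4.36 + 1/1.91 + 1/1.33 = 1.602 (units of 1/MΩ).
R_a takes the fraction G_k/ΣG = 0.09709/1.602 = 0.06061, so I = 16.9 × 0.06061 = 1.024 µA.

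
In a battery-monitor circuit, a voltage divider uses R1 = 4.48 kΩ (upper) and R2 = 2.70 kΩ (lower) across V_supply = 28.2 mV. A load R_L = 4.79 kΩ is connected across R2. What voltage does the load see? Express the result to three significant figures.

V_out ≈ 7.85 mV

The load sits in parallel with R2, giving an effective lower resistance R2' = R2·R_L/(R2+R_L) = 1.727 kΩ.
Then V_out = V_supply · R2'/(R1 + R2') = 28.2 × 1.727/6.207 = 7.845 mV.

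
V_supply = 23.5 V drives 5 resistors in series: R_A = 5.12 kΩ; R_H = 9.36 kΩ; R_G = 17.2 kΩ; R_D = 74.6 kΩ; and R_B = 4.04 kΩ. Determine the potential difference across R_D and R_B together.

Series total: ΣR = 5.12 + 9.36 + 17.2 + 74.6 + 4.04 = 110.3 kΩ.
R_{R_D..R_B} = 74.6 + 4.04 = 78.64 kΩ.
V = V_supply · R/ΣR = 23.5 × 0.7128 = 16.75 V.

V ≈ 16.8 V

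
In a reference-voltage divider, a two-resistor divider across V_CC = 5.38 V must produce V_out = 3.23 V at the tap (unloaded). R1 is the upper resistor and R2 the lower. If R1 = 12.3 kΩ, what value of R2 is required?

R2 ≈ 18.5 kΩ

V_out/V_CC = R2/(R1+R2) = 0.6004.
R2 = R1 · 0.6004/(1 − 0.6004) = 18.48 kΩ.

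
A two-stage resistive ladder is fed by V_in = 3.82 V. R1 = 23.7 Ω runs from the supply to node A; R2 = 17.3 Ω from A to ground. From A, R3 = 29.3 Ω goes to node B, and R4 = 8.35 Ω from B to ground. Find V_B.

V_B ≈ 0.282 V

Node A sees R2 in parallel with the series input of stage 2, R3 + R4 = 37.65 Ω.
Effective lower resistance at A: R2 ‖ 37.65 = 11.85 Ω.
V_A = 3.82 × 11.85/(23.7 + 11.85) = 1.274 V.
Then the unloaded second divider: V_B = V_A × R4/(R3+R4) = 1.274 × 0.2218 = 0.2825 V.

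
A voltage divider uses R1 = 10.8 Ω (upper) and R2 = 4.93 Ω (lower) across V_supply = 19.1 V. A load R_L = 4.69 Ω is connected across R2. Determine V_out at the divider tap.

The load sits in parallel with R2, giving an effective lower resistance R2' = R2·R_L/(R2+R_L) = 2.404 Ω.
Voltage divider with the loaded lower leg: V_out = 19.1 × 2.404/(10.8 + 2.404) = 19.1 × 0.1820 = 3.477 V.

V_out ≈ 3.48 V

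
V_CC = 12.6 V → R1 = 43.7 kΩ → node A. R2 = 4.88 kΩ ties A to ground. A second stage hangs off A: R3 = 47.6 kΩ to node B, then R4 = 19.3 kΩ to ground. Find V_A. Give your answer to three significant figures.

Looking into the second stage from A: R3 + R4 = 66.90 kΩ appears in parallel with R2.
R2 ‖ (R3+R4) = 4.548 kΩ.
V_A = 12.6 × 4.548/(43.7 + 4.548) = 1.188 V.

V_A ≈ 1.19 V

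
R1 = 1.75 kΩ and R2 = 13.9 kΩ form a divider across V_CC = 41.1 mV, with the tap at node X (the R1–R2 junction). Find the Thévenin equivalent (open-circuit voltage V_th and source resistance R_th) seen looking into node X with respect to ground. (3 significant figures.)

With X open, the divider is unloaded: V_th = 41.1 × 13.9/15.65 = 36.50 mV.
Zeroing V_CC shorts the top of R1 to ground, so R_th = R1 ‖ R2 = 1.554 kΩ.

V_th ≈ 36.5 mV, R_th ≈ 1.55 kΩ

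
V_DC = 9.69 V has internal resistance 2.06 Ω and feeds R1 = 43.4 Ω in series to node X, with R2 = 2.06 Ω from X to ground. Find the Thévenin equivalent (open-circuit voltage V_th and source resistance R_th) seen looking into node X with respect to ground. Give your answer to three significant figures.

V_th ≈ 0.420 V, R_th ≈ 1.97 Ω

R1' = 2.06 + 43.4 = 45.46 Ω (source resistance + R1).
V_th is the unloaded tap voltage: V_DC · R2/(R1'+R2) = 9.69 × 0.04335 = 0.4201 V.
With V_DC suppressed (replaced by a short), R_th = R1' ‖ R2 = (45.46 × 2.06)/(45.46 + 2.06) = 1.971 Ω.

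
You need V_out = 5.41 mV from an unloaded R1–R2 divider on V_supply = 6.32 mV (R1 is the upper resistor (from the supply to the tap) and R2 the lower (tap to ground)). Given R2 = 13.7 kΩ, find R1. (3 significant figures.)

Required fraction k = V_out/V_supply = 0.8560.
So R1 = R2 · (V_supply/V_out − 1) = 13.7 × (6.32/5.41 − 1) = 13.7 × 0.1682 = 2.304 kΩ.

R1 ≈ 2.30 kΩ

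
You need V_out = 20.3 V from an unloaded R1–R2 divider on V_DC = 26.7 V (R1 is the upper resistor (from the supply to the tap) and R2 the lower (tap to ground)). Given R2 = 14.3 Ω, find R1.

R1 ≈ 4.51 Ω

Required fraction k = V_out/V_DC = 0.7603.
So R1 = R2 · (V_DC/V_out − 1) = 14.3 × (26.7/20.3 − 1) = 14.3 × 0.3153 = 4.508 Ω.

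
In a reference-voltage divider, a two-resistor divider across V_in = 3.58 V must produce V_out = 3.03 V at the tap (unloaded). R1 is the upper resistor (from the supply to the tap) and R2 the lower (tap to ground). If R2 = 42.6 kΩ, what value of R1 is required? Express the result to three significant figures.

R1 ≈ 7.73 kΩ

V_out/V_in = R2/(R1+R2) = 0.8464.
R1 = R2·(1/k − 1) = 42.6 × 0.1815 = 7.733 kΩ.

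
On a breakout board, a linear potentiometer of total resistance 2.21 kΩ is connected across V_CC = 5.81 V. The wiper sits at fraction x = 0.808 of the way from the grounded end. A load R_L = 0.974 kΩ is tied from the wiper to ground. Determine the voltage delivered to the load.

V_out ≈ 3.47 V

Lower segment x·R_p = 1.786 kΩ; upper segment (1−x)·R_p = 0.4243 kΩ.
R_L loads the lower segment: effective lower R = 0.6302 kΩ.
V_out = 5.81 × 0.6302/(0.4243 + 0.6302) = 3.472 V.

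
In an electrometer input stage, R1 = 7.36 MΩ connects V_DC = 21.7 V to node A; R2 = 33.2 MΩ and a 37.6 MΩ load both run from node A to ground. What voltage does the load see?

V_out ≈ 15.3 V

First combine the lower leg with the load: R2 ‖ R_L = 17.63 MΩ.
Now apply the divider: V_out = 21.7 × 0.7055 = 15.31 V.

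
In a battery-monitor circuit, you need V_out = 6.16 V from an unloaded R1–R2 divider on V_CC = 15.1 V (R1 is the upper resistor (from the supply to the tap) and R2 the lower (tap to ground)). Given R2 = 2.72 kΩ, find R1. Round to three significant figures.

R1 ≈ 3.95 kΩ

V_out/V_CC = R2/(R1+R2) = 0.4079.
So R1 = R2 · (V_CC/V_out − 1) = 2.72 × (15.1/6.16 − 1) = 2.72 × 1.451 = 3.948 kΩ.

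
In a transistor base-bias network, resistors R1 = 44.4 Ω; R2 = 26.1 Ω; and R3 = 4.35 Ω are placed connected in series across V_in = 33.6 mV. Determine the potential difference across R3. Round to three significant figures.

Series total: ΣR = 44.4 + 26.1 + 4.35 = 74.85 Ω.
By the voltage-divider rule, V = 33.6 × 4.350/74.85 = 1.953 mV.

V ≈ 1.95 mV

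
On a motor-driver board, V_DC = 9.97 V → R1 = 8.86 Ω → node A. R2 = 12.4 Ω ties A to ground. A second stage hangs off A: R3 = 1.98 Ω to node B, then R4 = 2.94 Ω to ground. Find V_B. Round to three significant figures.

Looking into the second stage from A: R3 + R4 = 4.920 Ω appears in parallel with R2.
Effective lower resistance at A: R2 ‖ 4.920 = 3.522 Ω.
So V_A = 9.97 × 0.2845 = 2.836 V.
Stage 2 is unloaded, so V_B = V_A · R4/(R3+R4) = 2.836 × 2.94/4.920 = 1.695 V.

V_B ≈ 1.69 V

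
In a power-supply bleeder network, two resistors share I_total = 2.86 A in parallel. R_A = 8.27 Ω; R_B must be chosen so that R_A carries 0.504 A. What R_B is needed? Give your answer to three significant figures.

Two-branch current divider: I_A = I_total · R_B/(R_A + R_B).
With f = 0.1762, R_B = R_A · f/(1−f) = 8.27 × 0.2139 = 1.769 Ω.

R_B ≈ 1.77 Ω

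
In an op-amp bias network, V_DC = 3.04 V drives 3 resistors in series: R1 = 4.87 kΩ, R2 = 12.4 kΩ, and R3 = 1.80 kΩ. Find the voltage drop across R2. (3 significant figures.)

Total series resistance ΣR = 4.87 + 12.4 + 1.80 = 19.07 kΩ.
V = V_DC · R/ΣR = 3.04 × 0.6502 = 1.977 V.

V ≈ 1.98 V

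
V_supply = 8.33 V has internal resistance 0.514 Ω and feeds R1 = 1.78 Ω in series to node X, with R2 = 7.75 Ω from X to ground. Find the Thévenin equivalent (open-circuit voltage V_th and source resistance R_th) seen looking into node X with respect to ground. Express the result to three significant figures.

R1' = 0.514 + 1.78 = 2.294 Ω (source resistance + R1).
Open-circuit (no load on X): V_th = V_supply · R2/(R1' + R2) = 8.33 × 7.75/(2.294 + 7.75) = 6.427 V.
Zeroing V_supply shorts the top of R1' to ground, so R_th = R1' ‖ R2 = 1.770 Ω.

V_th ≈ 6.43 V, R_th ≈ 1.77 Ω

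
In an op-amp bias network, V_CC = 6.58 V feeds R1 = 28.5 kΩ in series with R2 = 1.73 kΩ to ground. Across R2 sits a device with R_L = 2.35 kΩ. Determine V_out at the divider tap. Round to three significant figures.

R2 ‖ R_L = (1.73 × 2.35)/(1.73 + 2.35) = 0.9964 kΩ.
Voltage divider with the loaded lower leg: V_out = 6.58 × 0.9964/(28.5 + 0.9964) = 6.58 × 0.03378 = 0.2223 V.
(Unloaded it would be 0.377 V; the load pulls it down.)

V_out ≈ 0.222 V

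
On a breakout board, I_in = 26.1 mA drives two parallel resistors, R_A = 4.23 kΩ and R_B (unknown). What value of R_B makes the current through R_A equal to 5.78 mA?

The fraction through R_A equals R_B/(R_A+R_B).
5.78/26.1 = R_B/(R_A + R_B) → R_B = R_A · (0.2215)/(1 − 0.2215) = 4.23 × 0.2844 = 1.203 kΩ.

R_B ≈ 1.20 kΩ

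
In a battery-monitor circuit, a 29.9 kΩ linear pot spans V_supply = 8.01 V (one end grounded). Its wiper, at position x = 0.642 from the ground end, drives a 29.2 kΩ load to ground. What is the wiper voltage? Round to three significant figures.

V_out ≈ 4.16 V

Lower segment x·R_p = 19.20 kΩ; upper segment (1−x)·R_p = 10.70 kΩ.
R_L loads the lower segment: effective lower R = 11.58 kΩ.
Loaded-divider output: V_out = 8.01 × 0.5197 = 4.163 V.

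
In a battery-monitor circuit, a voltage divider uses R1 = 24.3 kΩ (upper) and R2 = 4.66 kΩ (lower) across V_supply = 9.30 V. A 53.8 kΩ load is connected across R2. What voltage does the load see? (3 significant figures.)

First combine the lower leg with the load: R2 ‖ R_L = 4.289 kΩ.
Now apply the divider: V_out = 9.30 × 0.1500 = 1.395 V.

V_out ≈ 1.40 V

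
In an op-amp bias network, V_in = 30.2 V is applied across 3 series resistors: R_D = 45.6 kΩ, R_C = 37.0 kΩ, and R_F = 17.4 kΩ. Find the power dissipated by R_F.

P ≈ 1.59 mW

Series current I = V_in/ΣR = 30.2/100.0 = 0.3020 mA.
V(R_F) = I·R = 5.255 V; P = V·I = 5.255 × 0.3020 = 1.587 mW.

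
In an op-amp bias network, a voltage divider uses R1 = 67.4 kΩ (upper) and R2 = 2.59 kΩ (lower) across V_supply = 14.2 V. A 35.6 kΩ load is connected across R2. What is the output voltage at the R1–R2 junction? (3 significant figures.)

First combine the lower leg with the load: R2 ‖ R_L = 2.414 kΩ.
Then V_out = V_supply · R2'/(R1 + R2') = 14.2 × 2.414/69.81 = 0.4911 V.

V_out ≈ 0.491 V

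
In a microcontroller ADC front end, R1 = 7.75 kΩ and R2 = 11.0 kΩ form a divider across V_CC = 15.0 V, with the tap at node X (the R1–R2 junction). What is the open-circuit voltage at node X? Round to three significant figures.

V_th is the unloaded tap voltage: V_CC · R2/(R1+R2) = 15.0 × 0.5867 = 8.800 V.

V_th ≈ 8.80 V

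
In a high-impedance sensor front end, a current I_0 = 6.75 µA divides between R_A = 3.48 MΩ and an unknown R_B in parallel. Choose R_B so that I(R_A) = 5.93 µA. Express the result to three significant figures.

R_B ≈ 25.2 MΩ

The fraction through R_A equals R_B/(R_A+R_B).
5.93/6.75 = R_B/(R_A + R_B) → R_B = R_A · (0.8785)/(1 − 0.8785) = 3.48 × 7.232 = 25.17 MΩ.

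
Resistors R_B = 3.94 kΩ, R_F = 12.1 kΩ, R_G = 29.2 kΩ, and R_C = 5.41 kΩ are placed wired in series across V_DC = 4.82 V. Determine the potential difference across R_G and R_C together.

V ≈ 3.29 V

Total series resistance ΣR = 3.94 + 12.1 + 29.2 + 5.41 = 50.65 kΩ.
R_{R_G..R_C} = 29.2 + 5.41 = 34.61 kΩ.
Voltage divider: V = V_DC · (34.61 / 50.65) = 4.82 × 0.6833 = 3.294 V.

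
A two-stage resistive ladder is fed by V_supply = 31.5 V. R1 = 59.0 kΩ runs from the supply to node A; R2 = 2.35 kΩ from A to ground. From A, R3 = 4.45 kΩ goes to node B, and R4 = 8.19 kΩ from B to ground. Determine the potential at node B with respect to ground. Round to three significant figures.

Looking into the second stage from A: R3 + R4 = 12.64 kΩ appears in parallel with R2.
Effective lower resistance at A: R2 ‖ 12.64 = 1.982 kΩ.
First divider: V_A = V_supply · 1.982/(59.0 + 1.982) = 1.024 V.
V_B = V_A × 0.6479 = 0.6632 V.

V_B ≈ 0.663 V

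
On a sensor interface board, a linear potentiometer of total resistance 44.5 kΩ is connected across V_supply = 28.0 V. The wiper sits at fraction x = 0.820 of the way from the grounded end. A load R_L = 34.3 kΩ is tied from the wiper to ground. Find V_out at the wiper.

V_out ≈ 19.3 V

Split the track: R_lower = x·R_p = 36.49 kΩ, R_upper = (1−x)·R_p = 8.010 kΩ.
R_L loads the lower segment: effective lower R = 17.68 kΩ.
Then V_out = V_supply · 17.68/(8.010 + 17.68) = 19.27 V.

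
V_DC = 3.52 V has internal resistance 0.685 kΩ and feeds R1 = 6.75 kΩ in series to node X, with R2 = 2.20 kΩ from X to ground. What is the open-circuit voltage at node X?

R1' = 0.685 + 6.75 = 7.435 kΩ (source resistance + R1).
Open-circuit (no load on X): V_th = V_DC · R2/(R1' + R2) = 3.52 × 2.20/(7.435 + 2.20) = 0.8037 V.

V_th ≈ 0.804 V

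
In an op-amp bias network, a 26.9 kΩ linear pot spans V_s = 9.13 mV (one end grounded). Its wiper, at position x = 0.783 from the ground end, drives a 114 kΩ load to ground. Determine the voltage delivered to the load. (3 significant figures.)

Split the track: R_lower = x·R_p = 21.06 kΩ, R_upper = (1−x)·R_p = 5.837 kΩ.
Lower segment in parallel with the load: 21.06 ‖ 114 = 17.78 kΩ.
Then V_out = V_s · 17.78/(5.837 + 17.78) = 6.873 mV.
(Unloaded: V_out = x·V_s = 7.15 mV.)

V_out ≈ 6.87 mV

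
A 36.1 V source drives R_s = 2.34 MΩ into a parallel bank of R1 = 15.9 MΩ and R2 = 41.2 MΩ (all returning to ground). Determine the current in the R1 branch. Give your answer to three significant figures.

I ≈ 1.89 µA

Parallel bank: R_p = 1/(1/15.9 + 1/41.2) = 11.47 MΩ.
Node voltage V_A = V_supply · R_p/(R_s + R_p) = 36.1 × 0.8306 = 29.98 V.
Branch current I = V_A/R1 = 29.98/15.9 = 1.886 µA.
(Check via current divider: I_total = 2.614 µA; share G_k/ΣG = 0.7215 → same result.)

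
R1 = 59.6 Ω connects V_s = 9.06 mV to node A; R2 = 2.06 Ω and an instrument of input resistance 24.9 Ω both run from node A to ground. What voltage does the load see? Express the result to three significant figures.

V_out ≈ 0.280 mV

R2 ‖ R_L = (2.06 × 24.9)/(2.06 + 24.9) = 1.903 Ω.
Voltage divider with the loaded lower leg: V_out = 9.06 × 1.903/(59.6 + 1.903) = 9.06 × 0.03094 = 0.2803 mV.
(Unloaded it would be 0.303 mV; the load pulls it down.)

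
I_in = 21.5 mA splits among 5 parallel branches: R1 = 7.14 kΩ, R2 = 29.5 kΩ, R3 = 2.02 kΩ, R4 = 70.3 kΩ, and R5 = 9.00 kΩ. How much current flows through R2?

Total conductance ΣG = 1/7.14 + 1/29.5 + 1/2.02 + 1/70.3 + 1/9.00 = 0.7943 (units of 1/kΩ).
R2 takes the fraction G_k/ΣG = 0.03390/0.7943 = 0.04267, so I = 21.5 × 0.04267 = 0.9175 mA.

I ≈ 0.918 mA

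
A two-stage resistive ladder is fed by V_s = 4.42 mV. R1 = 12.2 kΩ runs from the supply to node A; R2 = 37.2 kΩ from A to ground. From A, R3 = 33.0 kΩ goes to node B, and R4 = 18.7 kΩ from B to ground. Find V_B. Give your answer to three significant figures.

V_B ≈ 1.02 mV

Node A sees R2 in parallel with the series input of stage 2, R3 + R4 = 51.70 kΩ.
Effective lower resistance at A: R2 ‖ 51.70 = 21.63 kΩ.
V_A = 4.42 × 21.63/(12.2 + 21.63) = 2.826 mV.
Then the unloaded second divider: V_B = V_A × R4/(R3+R4) = 2.826 × 0.3617 = 1.022 mV.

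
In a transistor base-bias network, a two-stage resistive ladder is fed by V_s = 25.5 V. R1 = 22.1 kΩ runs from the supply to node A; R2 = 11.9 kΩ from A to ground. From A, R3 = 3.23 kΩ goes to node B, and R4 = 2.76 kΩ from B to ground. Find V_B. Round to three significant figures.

The second stage (R3 + R4 = 5.990 kΩ) loads node A in parallel with R2.
R2 ‖ (R3+R4) = 3.984 kΩ.
So V_A = 25.5 × 0.1528 = 3.895 V.
Stage 2 is unloaded, so V_B = V_A · R4/(R3+R4) = 3.895 × 2.76/5.990 = 1.795 V.

V_B ≈ 1.79 V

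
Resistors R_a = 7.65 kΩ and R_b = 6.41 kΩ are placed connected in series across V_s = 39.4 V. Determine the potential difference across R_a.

Series total: ΣR = 7.65 + 6.41 = 14.06 kΩ.
Voltage divider: V = V_s · (7.650 / 14.06) = 39.4 × 0.5441 = 21.44 V.

V ≈ 21.4 V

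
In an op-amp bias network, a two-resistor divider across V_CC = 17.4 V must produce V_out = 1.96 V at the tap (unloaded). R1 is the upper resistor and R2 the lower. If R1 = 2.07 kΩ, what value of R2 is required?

R2 ≈ 0.263 kΩ

V_out/V_CC = R2/(R1+R2) = 0.1126.
So R2 = R1 · V_out/(V_CC − V_out) = 2.07 × 1.96/(17.4 − 1.96) = 2.07 × 0.1269 = 0.2628 kΩ.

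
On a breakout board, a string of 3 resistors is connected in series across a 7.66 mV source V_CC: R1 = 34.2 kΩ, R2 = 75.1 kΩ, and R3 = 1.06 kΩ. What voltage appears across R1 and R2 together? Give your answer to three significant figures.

V ≈ 7.59 mV

Total series resistance ΣR = 34.2 + 75.1 + 1.06 = 110.4 kΩ.
R_{R1..R2} = 34.2 + 75.1 = 109.3 kΩ.
Voltage divider: V = V_CC · (109.3 / 110.4) = 7.66 × 0.9904 = 7.586 mV.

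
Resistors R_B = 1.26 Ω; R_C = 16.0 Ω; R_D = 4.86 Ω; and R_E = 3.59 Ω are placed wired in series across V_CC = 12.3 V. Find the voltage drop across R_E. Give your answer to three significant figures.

V ≈ 1.72 V

Series total: ΣR = 1.26 + 16.0 + 4.86 + 3.59 = 25.71 Ω.
Voltage divider: V = V_CC · (3.590 / 25.71) = 12.3 × 0.1396 = 1.718 V.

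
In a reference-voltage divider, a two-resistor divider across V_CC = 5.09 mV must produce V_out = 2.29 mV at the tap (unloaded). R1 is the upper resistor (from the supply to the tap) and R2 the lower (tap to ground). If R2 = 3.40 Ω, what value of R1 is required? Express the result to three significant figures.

Required fraction k = V_out/V_CC = 0.4499.
Rearranging, R1 = R2·(1−k)/k = 3.40 × 1.223 = 4.157 Ω.

R1 ≈ 4.16 Ω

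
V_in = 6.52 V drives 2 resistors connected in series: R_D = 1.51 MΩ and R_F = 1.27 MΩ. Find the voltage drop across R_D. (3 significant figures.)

V ≈ 3.54 V

Series total: ΣR = 1.51 + 1.27 = 2.780 MΩ.
By the voltage-divider rule, V = 6.52 × 1.510/2.780 = 3.541 V.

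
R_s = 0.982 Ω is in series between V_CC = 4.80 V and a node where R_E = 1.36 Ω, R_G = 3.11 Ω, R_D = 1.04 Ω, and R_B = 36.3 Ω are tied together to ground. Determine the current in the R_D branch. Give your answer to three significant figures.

Parallel bank: R_p = 1/(1/1.36 + 1/3.11 + 1/1.04 + 1/36.3) = 0.4888 Ω.
Node voltage V_A = V_CC · R_p/(R_s + R_p) = 4.80 × 0.3323 = 1.595 V.
I(R_D) = V_A / R_D = 1.595/1.04 = 1.534 A.

I ≈ 1.53 A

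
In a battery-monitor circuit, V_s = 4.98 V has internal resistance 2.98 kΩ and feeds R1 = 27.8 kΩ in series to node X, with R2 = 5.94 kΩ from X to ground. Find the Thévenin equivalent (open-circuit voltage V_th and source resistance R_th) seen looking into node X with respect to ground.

V_th ≈ 0.806 V, R_th ≈ 4.98 kΩ

R1' = 2.98 + 27.8 = 30.78 kΩ (source resistance + R1).
With X open, the divider is unloaded: V_th = 4.98 × 5.94/36.72 = 0.8056 V.
With V_s suppressed (replaced by a short), R_th = R1' ‖ R2 = (30.78 × 5.94)/(30.78 + 5.94) = 4.979 kΩ.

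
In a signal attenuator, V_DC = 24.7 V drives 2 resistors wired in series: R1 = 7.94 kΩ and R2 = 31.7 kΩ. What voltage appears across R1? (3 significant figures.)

Total series resistance ΣR = 7.94 + 31.7 = 39.64 kΩ.
V = V_DC · R/ΣR = 24.7 × 0.2003 = 4.947 V.

V ≈ 4.95 V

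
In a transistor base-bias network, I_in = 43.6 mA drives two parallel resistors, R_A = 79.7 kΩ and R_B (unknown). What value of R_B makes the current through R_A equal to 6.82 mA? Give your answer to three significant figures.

In a two-way split, I_A/I_in = R_B/(R_A + R_B).
With f = 0.1564, R_B = R_A · f/(1−f) = 79.7 × 0.1854 = 14.78 kΩ.

R_B ≈ 14.8 kΩ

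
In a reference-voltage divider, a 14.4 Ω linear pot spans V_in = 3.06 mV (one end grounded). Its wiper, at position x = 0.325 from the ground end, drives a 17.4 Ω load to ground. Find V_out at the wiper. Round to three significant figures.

The pot divides into 9.720 Ω above the wiper and 4.680 Ω below.
R_L loads the lower segment: effective lower R = 3.688 Ω.
Then V_out = V_in · 3.688/(9.720 + 3.688) = 0.8417 mV.

V_out ≈ 0.842 mV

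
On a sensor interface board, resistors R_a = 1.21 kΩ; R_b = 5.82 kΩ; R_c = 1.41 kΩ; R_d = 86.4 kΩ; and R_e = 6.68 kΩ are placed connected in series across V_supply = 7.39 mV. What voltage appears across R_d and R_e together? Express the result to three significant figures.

V ≈ 6.78 mV

Series total: ΣR = 1.21 + 5.82 + 1.41 + 86.4 + 6.68 = 101.5 kΩ.
R_{R_d..R_e} = 86.4 + 6.68 = 93.08 kΩ.
By the voltage-divider rule, V = 7.39 × 93.08/101.5 = 6.776 mV.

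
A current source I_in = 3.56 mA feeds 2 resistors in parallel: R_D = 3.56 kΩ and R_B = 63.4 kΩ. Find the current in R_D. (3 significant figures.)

With just two branches, the current splits inversely with resistance.
I(R_D) = 3.56 × 63.4/(3.56 + 63.4) = 3.56 × 0.9468 = 3.371 mA.

I ≈ 3.37 mA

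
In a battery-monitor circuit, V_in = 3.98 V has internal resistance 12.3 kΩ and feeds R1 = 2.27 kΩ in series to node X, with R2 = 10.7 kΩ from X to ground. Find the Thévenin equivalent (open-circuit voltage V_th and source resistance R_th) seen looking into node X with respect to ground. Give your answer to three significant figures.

V_th ≈ 1.69 V, R_th ≈ 6.17 kΩ

R1' = 12.3 + 2.27 = 14.57 kΩ (source resistance + R1).
With X open, the divider is unloaded: V_th = 3.98 × 10.7/25.27 = 1.685 V.
Zeroing V_in shorts the top of R1' to ground, so R_th = R1' ‖ R2 = 6.169 kΩ.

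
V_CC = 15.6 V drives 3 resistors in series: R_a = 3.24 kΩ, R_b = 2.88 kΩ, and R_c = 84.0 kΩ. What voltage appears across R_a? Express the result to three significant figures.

ΣR = 3.24 + 2.88 + 84.0 = 90.12 kΩ.
By the voltage-divider rule, V = 15.6 × 3.240/90.12 = 0.5609 V.

V ≈ 0.561 V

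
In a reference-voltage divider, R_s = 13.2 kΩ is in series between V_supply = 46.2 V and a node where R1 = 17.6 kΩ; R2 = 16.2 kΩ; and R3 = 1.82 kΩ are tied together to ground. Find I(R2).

Parallel bank: R_p = 1/(1/17.6 + 1/16.2 + 1/1.82) = 1.497 kΩ.
V_A by voltage divider: V_A = 46.2 × 1.497/(13.2 + 1.497) = 4.706 V.
Branch current I = V_A/R2 = 4.706/16.2 = 0.2905 mA.

I ≈ 0.290 mA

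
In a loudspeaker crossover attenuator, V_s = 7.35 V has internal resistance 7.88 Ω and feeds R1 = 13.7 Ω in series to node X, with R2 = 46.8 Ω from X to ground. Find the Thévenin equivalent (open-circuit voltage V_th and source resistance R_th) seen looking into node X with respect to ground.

V_th ≈ 5.03 V, R_th ≈ 14.8 Ω

R1' = 7.88 + 13.7 = 21.58 Ω (source resistance + R1).
V_th is the unloaded tap voltage: V_s · R2/(R1'+R2) = 7.35 × 0.6844 = 5.030 V.
Looking into X with the source shorted: R_th = R1'·R2/(R1'+R2) = 21.58 × 46.8/68.38 = 14.77 Ω.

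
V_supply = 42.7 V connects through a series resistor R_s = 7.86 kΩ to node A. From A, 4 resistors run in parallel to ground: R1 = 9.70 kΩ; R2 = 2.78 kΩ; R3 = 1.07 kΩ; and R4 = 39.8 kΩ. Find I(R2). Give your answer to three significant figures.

I ≈ 1.26 mA

Combine the parallel branches: R_p = (1/9.70 + 1/2.78 + 1/1.07 + 1/39.8)⁻¹ = 0.7030 kΩ.
V_A = 42.7 × 0.7030/8.563 = 3.505 V.
Branch current I = V_A/R2 = 3.505/2.78 = 1.261 mA.
(Equivalently: I_total = 4.987 mA, then current-divider fraction G_k/ΣG = 0.2529.)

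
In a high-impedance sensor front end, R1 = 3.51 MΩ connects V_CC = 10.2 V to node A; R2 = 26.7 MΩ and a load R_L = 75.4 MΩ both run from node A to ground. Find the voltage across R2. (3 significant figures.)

V_out ≈ 8.66 V

R2 ‖ R_L = (26.7 × 75.4)/(26.7 + 75.4) = 19.72 MΩ.
Then V_out = V_CC · R2'/(R1 + R2') = 10.2 × 19.72/23.23 = 8.659 V.
(Unloaded it would be 9.01 V; the load pulls it down.)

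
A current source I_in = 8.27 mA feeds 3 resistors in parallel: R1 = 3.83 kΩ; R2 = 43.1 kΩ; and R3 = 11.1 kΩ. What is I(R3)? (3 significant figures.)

I ≈ 1.99 mA

ΣG = 1/3.83 + 1/43.1 + 1/11.1 = 0.3744.
R3 takes the fraction G_k/ΣG = 0.09009/0.3744 = 0.2406, so I = 8.27 × 0.2406 = 1.990 mA.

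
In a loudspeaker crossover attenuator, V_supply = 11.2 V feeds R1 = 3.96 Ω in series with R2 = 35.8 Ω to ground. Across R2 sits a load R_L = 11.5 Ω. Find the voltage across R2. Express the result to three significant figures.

V_out ≈ 7.70 V

The load sits in parallel with R2, giving an effective lower resistance R2' = R2·R_L/(R2+R_L) = 8.704 Ω.
Now apply the divider: V_out = 11.2 × 0.6873 = 7.698 V.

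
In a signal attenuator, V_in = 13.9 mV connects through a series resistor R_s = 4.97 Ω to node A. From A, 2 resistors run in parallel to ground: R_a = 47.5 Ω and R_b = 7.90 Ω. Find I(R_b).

Combine the parallel branches: R_p = (1/47.5 + 1/7.90)⁻¹ = 6.773 Ω.
V_A = 13.9 × 6.773/11.74 = 8.017 mV.
I(R_b) = V_A / R_b = 8.017/7.90 = 1.015 mA.

I ≈ 1.01 mA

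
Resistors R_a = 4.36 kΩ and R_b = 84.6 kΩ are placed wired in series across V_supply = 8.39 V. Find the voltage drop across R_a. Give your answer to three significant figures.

ΣR = 4.36 + 84.6 = 88.96 kΩ.
V = V_supply · R/ΣR = 8.39 × 0.04901 = 0.4112 V.

V ≈ 0.411 V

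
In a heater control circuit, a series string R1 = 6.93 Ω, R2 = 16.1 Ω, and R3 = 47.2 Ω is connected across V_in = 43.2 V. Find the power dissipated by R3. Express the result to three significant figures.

P ≈ 17.9 W

Series current I = V_in/ΣR = 43.2/70.23 = 0.6151 A.
P(R3) = I²·R3 = (0.6151)² × 47.2 = 17.86 W.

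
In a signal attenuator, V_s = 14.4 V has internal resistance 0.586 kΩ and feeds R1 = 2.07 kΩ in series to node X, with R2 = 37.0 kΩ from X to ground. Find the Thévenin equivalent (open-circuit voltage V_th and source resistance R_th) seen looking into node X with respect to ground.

R1' = 0.586 + 2.07 = 2.656 kΩ (source resistance + R1).
With X open, the divider is unloaded: V_th = 14.4 × 37.0/39.66 = 13.44 V.
Looking into X with the source shorted: R_th = R1'·R2/(R1'+R2) = 2.656 × 37.0/39.66 = 2.478 kΩ.

V_th ≈ 13.4 V, R_th ≈ 2.48 kΩ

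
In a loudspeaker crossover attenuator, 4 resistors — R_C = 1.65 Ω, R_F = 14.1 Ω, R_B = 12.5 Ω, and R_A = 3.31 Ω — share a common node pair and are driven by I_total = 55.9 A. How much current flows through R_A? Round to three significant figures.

I ≈ 15.9 A

Conductances: ΣG = 1/1.65 + 1/14.1 + 1/12.5 + 1/3.31 = 1.059 (1/Ω).
Current divider: I(R_A) = I_total · G_k/ΣG = 55.9 × (0.3021/1.059) = 55.9 × 0.2853 = 15.95 A.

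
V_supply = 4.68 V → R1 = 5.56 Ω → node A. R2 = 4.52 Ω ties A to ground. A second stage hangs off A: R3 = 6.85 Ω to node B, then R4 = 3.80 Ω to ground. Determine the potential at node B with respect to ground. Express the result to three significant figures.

Looking into the second stage from A: R3 + R4 = 10.65 Ω appears in parallel with R2.
R2 ‖ (R3+R4) = 3.173 Ω.
First divider: V_A = V_supply · 3.173/(5.56 + 3.173) = 1.700 V.
V_B = V_A × 0.3568 = 0.6067 V.

V_B ≈ 0.607 V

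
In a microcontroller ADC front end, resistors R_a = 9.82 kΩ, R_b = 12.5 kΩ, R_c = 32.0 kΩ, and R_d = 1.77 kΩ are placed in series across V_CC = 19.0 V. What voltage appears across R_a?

V ≈ 3.33 V

Series total: ΣR = 9.82 + 12.5 + 32.0 + 1.77 = 56.09 kΩ.
V = V_CC · R/ΣR = 19.0 × 0.1751 = 3.326 V.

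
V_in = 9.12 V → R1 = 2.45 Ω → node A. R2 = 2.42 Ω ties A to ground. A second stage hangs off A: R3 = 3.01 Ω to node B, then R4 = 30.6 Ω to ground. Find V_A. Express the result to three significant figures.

V_A ≈ 4.37 V

Looking into the second stage from A: R3 + R4 = 33.61 Ω appears in parallel with R2.
Effective lower resistance at A: R2 ‖ 33.61 = 2.257 Ω.
V_A = 9.12 × 2.257/(2.45 + 2.257) = 4.373 V.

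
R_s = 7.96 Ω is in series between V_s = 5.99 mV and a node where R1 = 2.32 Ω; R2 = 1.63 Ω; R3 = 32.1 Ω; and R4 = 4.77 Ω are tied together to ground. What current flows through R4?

I ≈ 0.112 mA

Parallel bank: R_p = 1/(1/2.32 + 1/1.63 + 1/32.1 + 1/4.77) = 0.7780 Ω.
Node voltage V_A = V_s · R_p/(R_s + R_p) = 5.99 × 0.08904 = 0.5333 mV.
I(R4) = V_A / R4 = 0.5333/4.77 = 0.1118 mA.
(Equivalently: I_total = 0.6855 mA, then current-divider fraction G_k/ΣG = 0.1631.)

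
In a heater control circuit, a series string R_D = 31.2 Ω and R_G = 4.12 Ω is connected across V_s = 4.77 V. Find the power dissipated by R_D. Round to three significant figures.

Series current I = V_s/ΣR = 4.77/35.32 = 0.1351 A.
V(R_D) = I·R = 4.214 V; P = V·I = 4.214 × 0.1351 = 0.5690 W.

P ≈ 0.569 W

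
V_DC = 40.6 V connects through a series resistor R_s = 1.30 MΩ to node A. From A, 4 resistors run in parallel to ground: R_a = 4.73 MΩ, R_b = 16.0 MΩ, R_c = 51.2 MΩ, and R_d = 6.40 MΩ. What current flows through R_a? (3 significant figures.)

I ≈ 5.42 µA

Equivalent of the parallel group: R_p = 2.224 MΩ.
V_A by voltage divider: V_A = 40.6 × 2.224/(1.30 + 2.224) = 25.62 V.
I(R_a) = V_A / R_a = 25.62/4.73 = 5.417 µA.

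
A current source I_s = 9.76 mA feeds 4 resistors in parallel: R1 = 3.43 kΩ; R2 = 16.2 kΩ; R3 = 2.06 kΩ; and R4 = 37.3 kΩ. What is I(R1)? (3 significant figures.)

Total conductance ΣG = 1/3.43 + 1/16.2 + 1/2.06 + 1/37.3 = 0.8655 (units of 1/kΩ).
Current divider: I(R1) = I_s · G_k/ΣG = 9.76 × (0.2915/0.8655) = 9.76 × 0.3368 = 3.288 mA.

I ≈ 3.29 mA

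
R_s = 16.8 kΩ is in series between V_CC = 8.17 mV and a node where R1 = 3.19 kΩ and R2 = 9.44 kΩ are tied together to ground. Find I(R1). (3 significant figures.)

I ≈ 0.318 µA

Equivalent of the parallel group: R_p = 2.384 kΩ.
V_A = 8.17 × 2.384/19.18 = 1.015 mV.
I(R1) = V_A / R1 = 1.015/3.19 = 0.3183 µA.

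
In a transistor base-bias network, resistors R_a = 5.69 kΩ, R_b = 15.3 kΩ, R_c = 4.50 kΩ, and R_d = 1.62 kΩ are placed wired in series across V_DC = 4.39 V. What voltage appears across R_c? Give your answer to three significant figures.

Total series resistance ΣR = 5.69 + 15.3 + 4.50 + 1.62 = 27.11 kΩ.
Voltage divider: V = V_DC · (4.500 / 27.11) = 4.39 × 0.1660 = 0.7287 V.

V ≈ 0.729 V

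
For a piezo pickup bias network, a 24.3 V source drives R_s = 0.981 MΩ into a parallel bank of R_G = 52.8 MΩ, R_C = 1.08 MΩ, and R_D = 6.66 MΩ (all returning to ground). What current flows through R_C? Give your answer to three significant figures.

Parallel bank: R_p = 1/(1/52.8 + 1/1.08 + 1/6.66) = 0.9132 MΩ.
V_A by voltage divider: V_A = 24.3 × 0.9132/(0.981 + 0.9132) = 11.72 V.
I(R_C) = V_A / R_C = 11.72/1.08 = 10.85 µA.

I ≈ 10.8 µA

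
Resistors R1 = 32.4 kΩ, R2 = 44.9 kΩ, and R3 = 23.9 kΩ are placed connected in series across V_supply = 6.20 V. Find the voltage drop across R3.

ΣR = 32.4 + 44.9 + 23.9 = 101.2 kΩ.
By the voltage-divider rule, V = 6.20 × 23.90/101.2 = 1.464 V.

V ≈ 1.46 V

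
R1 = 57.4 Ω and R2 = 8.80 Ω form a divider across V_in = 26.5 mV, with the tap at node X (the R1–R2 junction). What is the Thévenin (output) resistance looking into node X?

R_th ≈ 7.63 Ω

Zeroing V_in shorts the top of R1 to ground, so R_th = R1 ‖ R2 = 7.630 Ω.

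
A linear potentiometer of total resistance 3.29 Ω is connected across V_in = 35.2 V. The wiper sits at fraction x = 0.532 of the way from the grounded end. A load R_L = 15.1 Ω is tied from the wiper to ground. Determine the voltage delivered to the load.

V_out ≈ 17.8 V

Lower segment x·R_p = 1.750 Ω; upper segment (1−x)·R_p = 1.540 Ω.
R_L loads the lower segment: effective lower R = 1.568 Ω.
V_out = 35.2 × 1.568/(1.540 + 1.568) = 17.76 V.
(Unloaded: V_out = x·V_in = 18.7 V.)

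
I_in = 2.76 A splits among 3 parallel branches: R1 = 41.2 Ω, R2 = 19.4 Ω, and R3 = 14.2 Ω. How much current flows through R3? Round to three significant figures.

I ≈ 1.33 A

Total conductance ΣG = 1/41.2 + 1/19.4 + 1/14.2 = 0.1462 (units of 1/Ω).
Current divider: I(R3) = I_in · G_k/ΣG = 2.76 × (0.07042/0.1462) = 2.76 × 0.4816 = 1.329 A.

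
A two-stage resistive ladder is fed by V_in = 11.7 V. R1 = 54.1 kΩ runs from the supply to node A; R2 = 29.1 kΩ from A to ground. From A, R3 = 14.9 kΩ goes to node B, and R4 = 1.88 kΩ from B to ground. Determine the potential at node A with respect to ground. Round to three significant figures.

The second stage (R3 + R4 = 16.78 kΩ) loads node A in parallel with R2.
R2 ‖ (R3+R4) = 10.64 kΩ.
First divider: V_A = V_in · 10.64/(54.1 + 10.64) = 1.923 V.

V_A ≈ 1.92 V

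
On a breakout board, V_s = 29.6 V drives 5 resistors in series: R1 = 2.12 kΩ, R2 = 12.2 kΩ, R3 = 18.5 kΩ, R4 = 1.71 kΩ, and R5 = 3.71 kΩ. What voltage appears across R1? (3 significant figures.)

Series total: ΣR = 2.12 + 12.2 + 18.5 + 1.71 + 3.71 = 38.24 kΩ.
V = V_s · R/ΣR = 29.6 × 0.05544 = 1.641 V.

V ≈ 1.64 V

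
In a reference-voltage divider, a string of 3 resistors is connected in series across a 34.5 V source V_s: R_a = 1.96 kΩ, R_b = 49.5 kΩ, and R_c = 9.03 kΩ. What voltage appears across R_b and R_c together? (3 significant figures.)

ΣR = 1.96 + 49.5 + 9.03 = 60.49 kΩ.
R_{R_b..R_c} = 49.5 + 9.03 = 58.53 kΩ.
By the voltage-divider rule, V = 34.5 × 58.53/60.49 = 33.38 V.

V ≈ 33.4 V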